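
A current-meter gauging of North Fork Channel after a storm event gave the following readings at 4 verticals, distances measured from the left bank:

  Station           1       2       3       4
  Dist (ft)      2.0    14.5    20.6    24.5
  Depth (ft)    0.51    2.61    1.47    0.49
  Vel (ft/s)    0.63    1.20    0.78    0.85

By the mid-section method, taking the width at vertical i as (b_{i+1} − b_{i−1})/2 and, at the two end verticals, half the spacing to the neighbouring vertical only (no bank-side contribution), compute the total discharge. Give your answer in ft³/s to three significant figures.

w_1 = (14.5 − 2.0)/2 = 6.25 ft; q_1 = 0.63 × 0.51 × 6.25 = 2.008 ft³/s
w_2 = (20.6 − 2.0)/2 = 9.3 ft; q_2 = 1.20 × 2.61 × 9.3 = 29.13 ft³/s
w_3 = (24.5 − 14.5)/2 = 5 ft; q_3 = 0.78 × 1.47 × 5 = 5.733 ft³/s
w_4 = (24.5 − 20.6)/2 = 1.95 ft; q_4 = 0.85 × 0.49 × 1.95 = 0.8122 ft³/s
Q = Σ qᵢ = 37.68 ft³/s

37.7 ft³/s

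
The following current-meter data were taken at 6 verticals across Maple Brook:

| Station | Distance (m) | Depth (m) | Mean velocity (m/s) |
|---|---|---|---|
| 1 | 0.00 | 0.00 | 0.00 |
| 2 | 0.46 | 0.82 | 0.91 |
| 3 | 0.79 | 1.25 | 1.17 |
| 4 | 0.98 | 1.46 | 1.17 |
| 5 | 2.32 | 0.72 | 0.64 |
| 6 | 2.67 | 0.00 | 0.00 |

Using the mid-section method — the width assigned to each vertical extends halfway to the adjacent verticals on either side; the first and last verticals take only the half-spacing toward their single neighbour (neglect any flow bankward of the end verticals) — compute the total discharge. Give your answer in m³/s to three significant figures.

w_2 = (0.79 − 0.00)/2 = 0.395 m; q_2 = 0.91 × 0.82 × 0.395 = 0.2947 m³/s
w_3 = (0.98 − 0.46)/2 = 0.26 m; q_3 = 1.17 × 1.25 × 0.26 = 0.3803 m³/s
w_4 = (2.32 − 0.79)/2 = 0.765 m; q_4 = 1.17 × 1.46 × 0.765 = 1.307 m³/s
w_5 = (2.67 − 0.98)/2 = 0.845 m; q_5 = 0.64 × 0.72 × 0.845 = 0.3894 m³/s
Stations 1, 6 contribute zero (depth or velocity is 0).
Q = Σ qᵢ = 2.371 m³/s

2.37 m³/s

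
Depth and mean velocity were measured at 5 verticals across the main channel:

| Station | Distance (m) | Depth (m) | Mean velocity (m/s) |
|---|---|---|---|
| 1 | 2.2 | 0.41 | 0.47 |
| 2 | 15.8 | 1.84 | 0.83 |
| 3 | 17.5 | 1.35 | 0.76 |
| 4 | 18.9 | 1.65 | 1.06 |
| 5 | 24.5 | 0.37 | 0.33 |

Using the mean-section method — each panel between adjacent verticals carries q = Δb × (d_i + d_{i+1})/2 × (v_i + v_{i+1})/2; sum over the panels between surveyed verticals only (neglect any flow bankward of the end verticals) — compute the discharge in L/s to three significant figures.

17900 L/s

Panel 1-2: Δb = 13.6 m, d̄ = (0.41+1.84)/2 = 1.125, v̄ = (0.47+0.83)/2 = 0.65 → q = 13.6×1.125×0.65 = 9.945 m³/s
Panel 2-3: Δb = 1.7 m, d̄ = (1.84+1.35)/2 = 1.595, v̄ = (0.83+0.76)/2 = 0.795 → q = 1.7×1.595×0.795 = 2.156 m³/s
Panel 3-4: Δb = 1.4 m, d̄ = (1.35+1.65)/2 = 1.5, v̄ = (0.76+1.06)/2 = 0.91 → q = 1.4×1.5×0.91 = 1.911 m³/s
Panel 4-5: Δb = 5.6 m, d̄ = (1.65+0.37)/2 = 1.01, v̄ = (1.06+0.33)/2 = 0.695 → q = 5.6×1.01×0.695 = 3.931 m³/s
Q = Σ q = 17.94 m³/s
= 17.94 × 1000 = 17940 L/s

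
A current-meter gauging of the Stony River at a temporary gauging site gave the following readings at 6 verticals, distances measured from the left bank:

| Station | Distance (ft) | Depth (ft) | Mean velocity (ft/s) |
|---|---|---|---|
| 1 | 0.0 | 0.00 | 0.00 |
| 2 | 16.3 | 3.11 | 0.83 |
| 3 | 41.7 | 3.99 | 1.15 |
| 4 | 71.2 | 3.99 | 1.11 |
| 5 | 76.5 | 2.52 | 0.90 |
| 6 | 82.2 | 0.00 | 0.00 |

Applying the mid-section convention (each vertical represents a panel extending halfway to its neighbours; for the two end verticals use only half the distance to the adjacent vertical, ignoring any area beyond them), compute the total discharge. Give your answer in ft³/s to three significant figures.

269 ft³/s

w_2 = (41.7 − 0.0)/2 = 20.85 ft; q_2 = 0.83 × 3.11 × 20.85 = 53.82 ft³/s
w_3 = (71.2 − 16.3)/2 = 27.45 ft; q_3 = 1.15 × 3.99 × 27.45 = 126.0 ft³/s
w_4 = (76.5 − 41.7)/2 = 17.4 ft; q_4 = 1.11 × 3.99 × 17.4 = 77.06 ft³/s
w_5 = (82.2 − 71.2)/2 = 5.5 ft; q_5 = 0.90 × 2.52 × 5.5 = 12.47 ft³/s
Stations 1, 6 contribute zero (depth or velocity is 0).
Q = Σ qᵢ = 269.3 ft³/s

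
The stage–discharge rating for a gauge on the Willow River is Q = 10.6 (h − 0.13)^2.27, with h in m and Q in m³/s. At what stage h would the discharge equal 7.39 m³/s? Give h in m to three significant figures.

h − h₀ = (Q/C)^(1/b) = (7.39/10.6)^(1/2.27) = 0.8531 m
h = 0.13 + 0.8531 = 0.9831 m

0.983 m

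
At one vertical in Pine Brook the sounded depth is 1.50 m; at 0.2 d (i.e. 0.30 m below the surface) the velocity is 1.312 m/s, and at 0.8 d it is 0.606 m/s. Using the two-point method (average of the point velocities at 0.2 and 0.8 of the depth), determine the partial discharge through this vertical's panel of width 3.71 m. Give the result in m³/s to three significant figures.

5.34 m³/s

v̄ = (1.312 + 0.606) / 2 = 0.9590 m/s
q = v̄ × d × w = 0.9590 × 1.50 × 3.71 = 5.337 m³/s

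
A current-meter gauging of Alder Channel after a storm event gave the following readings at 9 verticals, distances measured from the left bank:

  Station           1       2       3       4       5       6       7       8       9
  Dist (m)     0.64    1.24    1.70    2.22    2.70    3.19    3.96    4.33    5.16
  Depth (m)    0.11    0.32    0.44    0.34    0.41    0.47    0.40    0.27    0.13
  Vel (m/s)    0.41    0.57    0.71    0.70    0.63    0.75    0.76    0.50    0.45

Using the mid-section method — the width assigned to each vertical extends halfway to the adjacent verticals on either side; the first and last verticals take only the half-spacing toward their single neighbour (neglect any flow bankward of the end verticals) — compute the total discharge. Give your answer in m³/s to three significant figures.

w_1 = (1.24 − 0.64)/2 = 0.3 m; q_1 = 0.41 × 0.11 × 0.3 = 0.01353 m³/s
w_2 = (1.70 − 0.64)/2 = 0.53 m; q_2 = 0.57 × 0.32 × 0.53 = 0.09667 m³/s
w_3 = (2.22 − 1.24)/2 = 0.49 m; q_3 = 0.71 × 0.44 × 0.49 = 0.1531 m³/s
w_4 = (2.70 − 1.70)/2 = 0.5 m; q_4 = 0.70 × 0.34 × 0.5 = 0.1190 m³/s
w_5 = (3.19 − 2.22)/2 = 0.485 m; q_5 = 0.63 × 0.41 × 0.485 = 0.1253 m³/s
w_6 = (3.96 − 2.70)/2 = 0.63 m; q_6 = 0.75 × 0.47 × 0.63 = 0.2221 m³/s
w_7 = (4.33 − 3.19)/2 = 0.57 m; q_7 = 0.76 × 0.40 × 0.57 = 0.1733 m³/s
w_8 = (5.16 − 3.96)/2 = 0.6 m; q_8 = 0.50 × 0.27 × 0.6 = 0.08100 m³/s
w_9 = (5.16 − 4.33)/2 = 0.415 m; q_9 = 0.45 × 0.13 × 0.415 = 0.02428 m³/s
Q = Σ qᵢ = 1.008 m³/s

1.01 m³/s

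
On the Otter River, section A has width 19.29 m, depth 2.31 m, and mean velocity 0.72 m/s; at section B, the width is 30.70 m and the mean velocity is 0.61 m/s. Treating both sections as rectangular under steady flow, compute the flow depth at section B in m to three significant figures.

Q = A₁V₁ = (19.29×2.31) × 0.72 = 32.08 m³/s
d₂ = Q/(b₂ V₂) = 32.08/(30.70×0.61) = 1.713 m

1.71 m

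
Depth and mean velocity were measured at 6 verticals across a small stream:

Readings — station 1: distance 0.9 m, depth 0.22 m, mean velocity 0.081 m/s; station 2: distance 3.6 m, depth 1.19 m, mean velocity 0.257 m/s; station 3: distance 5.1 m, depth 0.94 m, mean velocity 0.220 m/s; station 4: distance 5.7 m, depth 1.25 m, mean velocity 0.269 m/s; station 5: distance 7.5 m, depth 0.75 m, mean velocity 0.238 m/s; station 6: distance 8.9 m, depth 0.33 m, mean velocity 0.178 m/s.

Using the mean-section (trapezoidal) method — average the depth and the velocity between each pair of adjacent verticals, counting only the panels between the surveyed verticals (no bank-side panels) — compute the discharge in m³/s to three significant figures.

Panel 1-2: Δb = 2.7 m, d̄ = (0.22+1.19)/2 = 0.705, v̄ = (0.081+0.257)/2 = 0.169 → q = 2.7×0.705×0.169 = 0.3217 m³/s
Panel 2-3: Δb = 1.5 m, d̄ = (1.19+0.94)/2 = 1.065, v̄ = (0.257+0.220)/2 = 0.2385 → q = 1.5×1.065×0.2385 = 0.3810 m³/s
Panel 3-4: Δb = 0.6 m, d̄ = (0.94+1.25)/2 = 1.095, v̄ = (0.220+0.269)/2 = 0.2445 → q = 0.6×1.095×0.2445 = 0.1606 m³/s
Panel 4-5: Δb = 1.8 m, d̄ = (1.25+0.75)/2 = 1, v̄ = (0.269+0.238)/2 = 0.2535 → q = 1.8×1×0.2535 = 0.4563 m³/s
Panel 5-6: Δb = 1.4 m, d̄ = (0.75+0.33)/2 = 0.54, v̄ = (0.238+0.178)/2 = 0.208 → q = 1.4×0.54×0.208 = 0.1572 m³/s
Q = Σ q = 1.477 m³/s

1.48 m³/s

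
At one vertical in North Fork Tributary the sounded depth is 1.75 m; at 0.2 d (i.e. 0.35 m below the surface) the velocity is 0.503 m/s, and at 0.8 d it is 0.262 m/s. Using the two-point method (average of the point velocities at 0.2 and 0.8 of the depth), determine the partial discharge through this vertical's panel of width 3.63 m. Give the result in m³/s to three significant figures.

2.43 m³/s

v̄ = (0.503 + 0.262) / 2 = 0.3825 m/s
q = v̄ × d × w = 0.3825 × 1.75 × 3.63 = 2.430 m³/s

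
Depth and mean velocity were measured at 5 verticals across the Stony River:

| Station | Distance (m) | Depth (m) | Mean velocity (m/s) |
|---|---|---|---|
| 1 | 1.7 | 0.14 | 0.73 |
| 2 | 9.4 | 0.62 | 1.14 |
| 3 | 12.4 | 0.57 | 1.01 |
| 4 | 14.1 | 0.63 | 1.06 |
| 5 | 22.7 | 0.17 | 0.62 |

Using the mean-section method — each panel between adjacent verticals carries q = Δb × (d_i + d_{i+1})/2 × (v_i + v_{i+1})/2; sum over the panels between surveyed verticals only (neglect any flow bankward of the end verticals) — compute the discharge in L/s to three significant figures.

8600 L/s

Panel 1-2: Δb = 7.7 m, d̄ = (0.14+0.62)/2 = 0.38, v̄ = (0.73+1.14)/2 = 0.935 → q = 7.7×0.38×0.935 = 2.736 m³/s
Panel 2-3: Δb = 3 m, d̄ = (0.62+0.57)/2 = 0.595, v̄ = (1.14+1.01)/2 = 1.075 → q = 3×0.595×1.075 = 1.919 m³/s
Panel 3-4: Δb = 1.7 m, d̄ = (0.57+0.63)/2 = 0.6, v̄ = (1.01+1.06)/2 = 1.035 → q = 1.7×0.6×1.035 = 1.056 m³/s
Panel 4-5: Δb = 8.6 m, d̄ = (0.63+0.17)/2 = 0.4, v̄ = (1.06+0.62)/2 = 0.84 → q = 8.6×0.4×0.84 = 2.890 m³/s
Q = Σ q = 8.600 m³/s
= 8.600 × 1000 = 8600 L/s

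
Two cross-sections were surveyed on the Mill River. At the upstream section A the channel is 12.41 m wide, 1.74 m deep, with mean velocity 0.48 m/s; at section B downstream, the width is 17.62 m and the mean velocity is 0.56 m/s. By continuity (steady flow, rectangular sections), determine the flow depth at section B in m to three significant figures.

1.05 m

Q = A₁V₁ = (12.41×1.74) × 0.48 = 10.36 m³/s
d₂ = Q/(b₂ V₂) = 10.36/(17.62×0.56) = 1.050 m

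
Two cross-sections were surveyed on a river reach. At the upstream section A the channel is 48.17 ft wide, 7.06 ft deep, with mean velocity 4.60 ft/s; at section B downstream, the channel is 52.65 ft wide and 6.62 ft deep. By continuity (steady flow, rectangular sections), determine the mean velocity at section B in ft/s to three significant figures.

Q = A₁V₁ = (48.17×7.06) × 4.60 = 1564 ft³/s
A₂ = 52.65 × 6.62 = 348.5 ft²
V₂ = Q/A₂ = 1564/348.5 = 4.488 ft/s

4.49 ft/s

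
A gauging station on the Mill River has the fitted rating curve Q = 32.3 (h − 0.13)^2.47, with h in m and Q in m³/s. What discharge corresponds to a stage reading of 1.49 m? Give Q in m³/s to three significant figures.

Q = 32.3 × (1.49 − 0.13)^2.47 = 32.3 × 1.36^2.47 = 69.03 m³/s

69.0 m³/s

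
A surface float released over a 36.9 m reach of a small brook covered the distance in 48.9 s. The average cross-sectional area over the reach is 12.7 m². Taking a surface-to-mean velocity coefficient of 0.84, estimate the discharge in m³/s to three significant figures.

v_surface = L / t̄ = 36.9 / 48.9 = 0.7546 m/s
v_mean = 0.84 × 0.7546 = 0.6339 m/s
Q = A × v_mean = 12.7 × 0.6339 = 8.050 m³/s

8.05 m³/s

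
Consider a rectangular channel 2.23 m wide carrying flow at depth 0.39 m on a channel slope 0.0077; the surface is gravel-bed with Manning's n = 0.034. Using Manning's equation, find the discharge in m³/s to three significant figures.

0.981 m³/s

A = b·y = 2.23 × 0.39 = 0.8697 m²
P = b + 2y = 2.23 + 2×0.39 = 3.010 m
R = A/P = 0.8697/3.010 = 0.2889 m
Q = (1/n)·A·R^(2/3)·S^(1/2) = (1/0.034) × 0.8697 × 0.2889^(2/3) × 0.0077^(1/2) = 0.9810 m³/s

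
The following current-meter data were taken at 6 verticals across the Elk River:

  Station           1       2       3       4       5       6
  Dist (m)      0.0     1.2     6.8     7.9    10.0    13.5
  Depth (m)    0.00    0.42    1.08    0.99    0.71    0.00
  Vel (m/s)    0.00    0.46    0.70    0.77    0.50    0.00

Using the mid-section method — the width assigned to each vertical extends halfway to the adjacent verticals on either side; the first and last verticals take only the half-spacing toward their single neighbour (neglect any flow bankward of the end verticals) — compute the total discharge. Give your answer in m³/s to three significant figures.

5.40 m³/s

w_2 = (6.8 − 0.0)/2 = 3.4 m; q_2 = 0.46 × 0.42 × 3.4 = 0.6569 m³/s
w_3 = (7.9 − 1.2)/2 = 3.35 m; q_3 = 0.70 × 1.08 × 3.35 = 2.533 m³/s
w_4 = (10.0 − 6.8)/2 = 1.6 m; q_4 = 0.77 × 0.99 × 1.6 = 1.220 m³/s
w_5 = (13.5 − 7.9)/2 = 2.8 m; q_5 = 0.50 × 0.71 × 2.8 = 0.9940 m³/s
Stations 1, 6 contribute zero (depth or velocity is 0).
Q = Σ qᵢ = 5.403 m³/s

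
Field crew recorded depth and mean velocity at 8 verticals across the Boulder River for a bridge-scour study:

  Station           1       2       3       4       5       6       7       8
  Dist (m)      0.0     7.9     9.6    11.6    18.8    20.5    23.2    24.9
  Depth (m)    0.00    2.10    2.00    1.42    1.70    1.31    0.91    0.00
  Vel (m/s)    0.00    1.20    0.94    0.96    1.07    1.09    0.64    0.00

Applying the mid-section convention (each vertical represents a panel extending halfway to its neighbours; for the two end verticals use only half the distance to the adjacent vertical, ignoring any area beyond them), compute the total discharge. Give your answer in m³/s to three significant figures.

34.4 m³/s

w_2 = (9.6 − 0.0)/2 = 4.8 m; q_2 = 1.20 × 2.10 × 4.8 = 12.10 m³/s
w_3 = (11.6 − 7.9)/2 = 1.85 m; q_3 = 0.94 × 2.00 × 1.85 = 3.478 m³/s
w_4 = (18.8 − 9.6)/2 = 4.6 m; q_4 = 0.96 × 1.42 × 4.6 = 6.271 m³/s
w_5 = (20.5 − 11.6)/2 = 4.45 m; q_5 = 1.07 × 1.70 × 4.45 = 8.095 m³/s
w_6 = (23.2 − 18.8)/2 = 2.2 m; q_6 = 1.09 × 1.31 × 2.2 = 3.141 m³/s
w_7 = (24.9 − 20.5)/2 = 2.2 m; q_7 = 0.64 × 0.91 × 2.2 = 1.281 m³/s
Stations 1, 8 contribute zero (depth or velocity is 0).
Q = Σ qᵢ = 34.36 m³/s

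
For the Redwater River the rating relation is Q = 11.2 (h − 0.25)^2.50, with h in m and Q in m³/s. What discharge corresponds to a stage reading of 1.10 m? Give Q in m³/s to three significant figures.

7.46 m³/s

Q = 11.2 × (1.10 − 0.25)^2.50 = 11.2 × 0.85^2.50 = 7.460 m³/s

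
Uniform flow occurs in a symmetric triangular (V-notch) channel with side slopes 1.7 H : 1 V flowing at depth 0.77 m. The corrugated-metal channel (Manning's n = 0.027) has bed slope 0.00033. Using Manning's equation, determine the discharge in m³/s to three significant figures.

0.325 m³/s

A = z·y² = 1.7×0.77² = 1.008 m²
P = 2y√(1+z²) = 2×0.77×√(1+1.7²) = 3.037 m
R = A/P = 1.008/3.037 = 0.3318 m
Q = (1/n)·A·R^(2/3)·S^(1/2) = (1/0.027) × 1.008 × 0.3318^(2/3) × 0.00033^(1/2) = 0.3250 m³/s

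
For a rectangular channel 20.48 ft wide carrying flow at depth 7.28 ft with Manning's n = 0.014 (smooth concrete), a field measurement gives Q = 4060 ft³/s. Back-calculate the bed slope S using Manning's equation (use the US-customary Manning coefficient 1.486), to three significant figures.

0.00955

A = b·y = 20.48 × 7.28 = 149.1 ft²
P = b + 2y = 20.48 + 2×7.28 = 35.04 ft
R = A/P = 149.1/35.04 = 4.255 ft
S = (Q·n / (1.486·A·R^(2/3)))² = (4060×0.014 / (1.486×149.1×2.626))² = 0.009546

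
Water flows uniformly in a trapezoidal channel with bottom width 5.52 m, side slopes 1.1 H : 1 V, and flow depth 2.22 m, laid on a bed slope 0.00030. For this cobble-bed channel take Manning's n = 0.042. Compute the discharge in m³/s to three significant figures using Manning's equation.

A = (b + z·y)·y = (5.52 + 1.1×2.22)×2.22 = 17.68 m²
P = b + 2y√(1+z²) = 5.52 + 2×2.22×√(1+1.1²) = 12.12 m
R = A/P = 17.68/12.12 = 1.458 m
Q = (1/n)·A·R^(2/3)·S^(1/2) = (1/0.042) × 17.68 × 1.458^(2/3) × 0.00030^(1/2) = 9.374 m³/s

9.37 m³/s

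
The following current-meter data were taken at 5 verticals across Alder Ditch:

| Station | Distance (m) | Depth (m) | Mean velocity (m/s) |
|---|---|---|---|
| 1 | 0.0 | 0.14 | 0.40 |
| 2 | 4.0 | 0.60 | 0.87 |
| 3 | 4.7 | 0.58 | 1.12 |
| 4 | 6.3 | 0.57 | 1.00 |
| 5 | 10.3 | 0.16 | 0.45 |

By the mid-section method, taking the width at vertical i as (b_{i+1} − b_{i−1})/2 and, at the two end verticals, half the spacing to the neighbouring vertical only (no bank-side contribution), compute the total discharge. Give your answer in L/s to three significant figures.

w_1 = (4.0 − 0.0)/2 = 2 m; q_1 = 0.40 × 0.14 × 2 = 0.1120 m³/s
w_2 = (4.7 − 0.0)/2 = 2.35 m; q_2 = 0.87 × 0.60 × 2.35 = 1.227 m³/s
w_3 = (6.3 − 4.0)/2 = 1.15 m; q_3 = 1.12 × 0.58 × 1.15 = 0.7470 m³/s
w_4 = (10.3 − 4.7)/2 = 2.8 m; q_4 = 1.00 × 0.57 × 2.8 = 1.596 m³/s
w_5 = (10.3 − 6.3)/2 = 2 m; q_5 = 0.45 × 0.16 × 2 = 0.1440 m³/s
Q = Σ qᵢ = 3.826 m³/s
= 3.826 × 1000 = 3826 L/s

3830 L/s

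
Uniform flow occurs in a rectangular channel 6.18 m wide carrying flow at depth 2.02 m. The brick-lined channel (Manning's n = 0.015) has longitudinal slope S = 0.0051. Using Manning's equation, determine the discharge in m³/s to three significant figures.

67.9 m³/s

A = b·y = 6.18 × 2.02 = 12.48 m²
P = b + 2y = 6.18 + 2×2.02 = 10.22 m
R = A/P = 12.48/10.22 = 1.221 m
Q = (1/n)·A·R^(2/3)·S^(1/2) = (1/0.015) × 12.48 × 1.221^(2/3) × 0.0051^(1/2) = 67.91 m³/s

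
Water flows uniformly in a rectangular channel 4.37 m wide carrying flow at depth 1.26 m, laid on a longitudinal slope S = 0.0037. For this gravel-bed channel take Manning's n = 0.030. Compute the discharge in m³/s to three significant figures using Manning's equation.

A = b·y = 4.37 × 1.26 = 5.506 m²
P = b + 2y = 4.37 + 2×1.26 = 6.890 m
R = A/P = 5.506/6.890 = 0.7992 m
Q = (1/n)·A·R^(2/3)·S^(1/2) = (1/0.030) × 5.506 × 0.7992^(2/3) × 0.0037^(1/2) = 9.614 m³/s

9.61 m³/s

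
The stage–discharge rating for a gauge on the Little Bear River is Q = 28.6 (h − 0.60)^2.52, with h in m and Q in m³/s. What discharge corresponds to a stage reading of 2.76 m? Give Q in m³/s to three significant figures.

199 m³/s

Q = 28.6 × (2.76 − 0.60)^2.52 = 28.6 × 2.16^2.52 = 199.2 m³/s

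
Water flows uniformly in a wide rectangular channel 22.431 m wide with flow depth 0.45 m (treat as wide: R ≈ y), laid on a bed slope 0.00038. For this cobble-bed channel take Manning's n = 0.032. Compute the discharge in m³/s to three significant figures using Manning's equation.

3.61 m³/s

A = b·y = 22.431 × 0.45 = 10.09 m²
Wide channel: R ≈ y = 0.45 m
Q = (1/n)·A·R^(2/3)·S^(1/2) = (1/0.032) × 10.09 × 0.4500^(2/3) × 0.00038^(1/2) = 3.611 m³/s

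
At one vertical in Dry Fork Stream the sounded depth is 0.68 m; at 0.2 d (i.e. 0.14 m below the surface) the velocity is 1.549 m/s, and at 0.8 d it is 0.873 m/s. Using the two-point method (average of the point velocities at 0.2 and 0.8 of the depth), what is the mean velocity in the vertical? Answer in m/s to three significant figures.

1.21 m/s

v̄ = (1.549 + 0.873) / 2 = 1.211 m/s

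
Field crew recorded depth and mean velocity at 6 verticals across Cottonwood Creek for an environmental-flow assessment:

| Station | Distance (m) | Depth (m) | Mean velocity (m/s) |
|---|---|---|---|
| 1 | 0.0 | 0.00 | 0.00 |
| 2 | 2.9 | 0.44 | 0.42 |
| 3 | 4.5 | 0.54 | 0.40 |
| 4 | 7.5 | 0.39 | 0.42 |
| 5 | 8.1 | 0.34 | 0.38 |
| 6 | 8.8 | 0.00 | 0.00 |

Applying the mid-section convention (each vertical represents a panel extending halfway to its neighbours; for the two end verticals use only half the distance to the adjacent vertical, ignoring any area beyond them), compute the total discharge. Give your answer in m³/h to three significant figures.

4650 m³/h

w_2 = (4.5 − 0.0)/2 = 2.25 m; q_2 = 0.42 × 0.44 × 2.25 = 0.4158 m³/s
w_3 = (7.5 − 2.9)/2 = 2.3 m; q_3 = 0.40 × 0.54 × 2.3 = 0.4968 m³/s
w_4 = (8.1 − 4.5)/2 = 1.8 m; q_4 = 0.42 × 0.39 × 1.8 = 0.2948 m³/s
w_5 = (8.8 − 7.5)/2 = 0.65 m; q_5 = 0.38 × 0.34 × 0.65 = 0.08398 m³/s
Stations 1, 6 contribute zero (depth or velocity is 0).
Q = Σ qᵢ = 1.291 m³/s
= 1.291 × 3600 = 4649 m³/h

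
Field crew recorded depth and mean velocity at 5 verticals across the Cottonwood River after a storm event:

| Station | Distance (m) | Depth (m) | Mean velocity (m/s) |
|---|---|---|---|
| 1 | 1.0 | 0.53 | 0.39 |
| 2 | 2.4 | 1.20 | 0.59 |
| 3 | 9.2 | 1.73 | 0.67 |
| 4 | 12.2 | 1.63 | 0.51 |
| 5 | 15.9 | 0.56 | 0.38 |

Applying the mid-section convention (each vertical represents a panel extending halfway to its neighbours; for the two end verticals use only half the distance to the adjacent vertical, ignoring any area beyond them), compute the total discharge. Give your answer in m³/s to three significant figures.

11.9 m³/s

w_1 = (2.4 − 1.0)/2 = 0.7 m; q_1 = 0.39 × 0.53 × 0.7 = 0.1447 m³/s
w_2 = (9.2 − 1.0)/2 = 4.1 m; q_2 = 0.59 × 1.20 × 4.1 = 2.903 m³/s
w_3 = (12.2 − 2.4)/2 = 4.9 m; q_3 = 0.67 × 1.73 × 4.9 = 5.680 m³/s
w_4 = (15.9 − 9.2)/2 = 3.35 m; q_4 = 0.51 × 1.63 × 3.35 = 2.785 m³/s
w_5 = (15.9 − 12.2)/2 = 1.85 m; q_5 = 0.38 × 0.56 × 1.85 = 0.3937 m³/s
Q = Σ qᵢ = 11.91 m³/s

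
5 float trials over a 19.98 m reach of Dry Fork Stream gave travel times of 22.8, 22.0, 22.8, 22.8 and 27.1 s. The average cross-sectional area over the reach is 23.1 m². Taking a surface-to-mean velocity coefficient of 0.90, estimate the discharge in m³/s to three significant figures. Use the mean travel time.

17.7 m³/s

t̄ = (22.8 + 22.0 + 22.8 + 22.8 + 27.1) / 5 = 23.5 s
v_surface = L / t̄ = 19.98 / 23.5 = 0.8502 m/s
v_mean = 0.90 × 0.8502 = 0.7652 m/s
Q = A × v_mean = 23.1 × 0.7652 = 17.68 m³/s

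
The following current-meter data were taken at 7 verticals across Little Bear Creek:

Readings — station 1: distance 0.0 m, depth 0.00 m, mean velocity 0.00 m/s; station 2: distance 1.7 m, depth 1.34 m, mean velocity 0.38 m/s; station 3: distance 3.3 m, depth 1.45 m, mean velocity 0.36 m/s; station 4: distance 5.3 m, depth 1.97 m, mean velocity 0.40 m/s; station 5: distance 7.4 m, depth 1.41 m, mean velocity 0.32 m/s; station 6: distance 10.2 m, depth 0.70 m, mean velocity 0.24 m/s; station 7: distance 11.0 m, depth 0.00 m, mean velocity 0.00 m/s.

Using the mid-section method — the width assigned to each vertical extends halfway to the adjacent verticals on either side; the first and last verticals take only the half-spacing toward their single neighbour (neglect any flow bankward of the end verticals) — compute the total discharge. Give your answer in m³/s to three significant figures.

w_2 = (3.3 − 0.0)/2 = 1.65 m; q_2 = 0.38 × 1.34 × 1.65 = 0.8402 m³/s
w_3 = (5.3 − 1.7)/2 = 1.8 m; q_3 = 0.36 × 1.45 × 1.8 = 0.9396 m³/s
w_4 = (7.4 − 3.3)/2 = 2.05 m; q_4 = 0.40 × 1.97 × 2.05 = 1.615 m³/s
w_5 = (10.2 − 5.3)/2 = 2.45 m; q_5 = 0.32 × 1.41 × 2.45 = 1.105 m³/s
w_6 = (11.0 − 7.4)/2 = 1.8 m; q_6 = 0.24 × 0.70 × 1.8 = 0.3024 m³/s
Stations 1, 7 contribute zero (depth or velocity is 0).
Q = Σ qᵢ = 4.803 m³/s

4.80 m³/s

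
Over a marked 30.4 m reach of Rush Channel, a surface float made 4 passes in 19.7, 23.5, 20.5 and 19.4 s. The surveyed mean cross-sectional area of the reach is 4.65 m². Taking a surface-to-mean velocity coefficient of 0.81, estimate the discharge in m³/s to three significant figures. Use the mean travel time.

t̄ = (19.7 + 23.5 + 20.5 + 19.4) / 4 = 20.775 s
v_surface = L / t̄ = 30.4 / 20.775 = 1.463 m/s
v_mean = 0.81 × 1.463 = 1.185 m/s
Q = A × v_mean = 4.65 × 1.185 = 5.512 m³/s

5.51 m³/s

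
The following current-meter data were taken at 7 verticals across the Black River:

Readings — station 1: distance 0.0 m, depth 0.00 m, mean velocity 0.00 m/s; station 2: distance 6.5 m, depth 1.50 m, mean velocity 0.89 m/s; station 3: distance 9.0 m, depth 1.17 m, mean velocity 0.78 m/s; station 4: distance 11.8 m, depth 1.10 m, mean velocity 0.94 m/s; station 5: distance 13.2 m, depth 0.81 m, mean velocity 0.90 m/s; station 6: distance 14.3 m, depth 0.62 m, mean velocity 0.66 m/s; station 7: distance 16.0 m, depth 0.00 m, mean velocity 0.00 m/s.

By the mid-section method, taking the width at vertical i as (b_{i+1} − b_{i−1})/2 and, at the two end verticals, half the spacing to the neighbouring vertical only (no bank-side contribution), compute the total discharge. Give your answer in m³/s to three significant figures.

12.1 m³/s

w_2 = (9.0 − 0.0)/2 = 4.5 m; q_2 = 0.89 × 1.50 × 4.5 = 6.008 m³/s
w_3 = (11.8 − 6.5)/2 = 2.65 m; q_3 = 0.78 × 1.17 × 2.65 = 2.418 m³/s
w_4 = (13.2 − 9.0)/2 = 2.1 m; q_4 = 0.94 × 1.10 × 2.1 = 2.171 m³/s
w_5 = (14.3 − 11.8)/2 = 1.25 m; q_5 = 0.90 × 0.81 × 1.25 = 0.9113 m³/s
w_6 = (16.0 − 13.2)/2 = 1.4 m; q_6 = 0.66 × 0.62 × 1.4 = 0.5729 m³/s
Stations 1, 7 contribute zero (depth or velocity is 0).
Q = Σ qᵢ = 12.08 m³/s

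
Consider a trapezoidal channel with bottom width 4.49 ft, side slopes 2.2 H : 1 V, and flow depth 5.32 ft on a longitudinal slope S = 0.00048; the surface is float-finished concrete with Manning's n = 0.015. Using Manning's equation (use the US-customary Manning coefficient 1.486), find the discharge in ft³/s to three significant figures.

376 ft³/s

A = (b + z·y)·y = (4.49 + 2.2×5.32)×5.32 = 86.15 ft²
P = b + 2y√(1+z²) = 4.49 + 2×5.32×√(1+2.2²) = 30.20 ft
R = A/P = 86.15/30.20 = 2.852 ft
Q = (1.486/n)·A·R^(2/3)·S^(1/2) = (1.486/0.015) × 86.15 × 2.852^(2/3) × 0.00048^(1/2) = 376.1 ft³/s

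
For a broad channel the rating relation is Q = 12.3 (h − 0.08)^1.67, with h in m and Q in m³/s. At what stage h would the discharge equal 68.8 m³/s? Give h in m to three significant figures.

2.88 m

h − h₀ = (Q/C)^(1/b) = (68.8/12.3)^(1/1.67) = 2.804 m
h = 0.08 + 2.804 = 2.884 m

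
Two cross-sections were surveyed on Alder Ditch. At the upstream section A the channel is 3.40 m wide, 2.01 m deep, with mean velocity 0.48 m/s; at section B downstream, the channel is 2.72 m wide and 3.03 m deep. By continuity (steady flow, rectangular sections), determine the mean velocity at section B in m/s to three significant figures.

Q = A₁V₁ = (3.40×2.01) × 0.48 = 3.280 m³/s
A₂ = 2.72 × 3.03 = 8.242 m²
V₂ = Q/A₂ = 3.280/8.242 = 0.3980 m/s

0.398 m/s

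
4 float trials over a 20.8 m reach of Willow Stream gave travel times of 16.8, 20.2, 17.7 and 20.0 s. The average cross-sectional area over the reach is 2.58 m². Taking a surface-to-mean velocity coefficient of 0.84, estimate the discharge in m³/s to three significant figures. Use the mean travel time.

2.41 m³/s

t̄ = (16.8 + 20.2 + 17.7 + 20.0) / 4 = 18.675 s
v_surface = L / t̄ = 20.8 / 18.675 = 1.114 m/s
v_mean = 0.84 × 1.114 = 0.9356 m/s
Q = A × v_mean = 2.58 × 0.9356 = 2.414 m³/s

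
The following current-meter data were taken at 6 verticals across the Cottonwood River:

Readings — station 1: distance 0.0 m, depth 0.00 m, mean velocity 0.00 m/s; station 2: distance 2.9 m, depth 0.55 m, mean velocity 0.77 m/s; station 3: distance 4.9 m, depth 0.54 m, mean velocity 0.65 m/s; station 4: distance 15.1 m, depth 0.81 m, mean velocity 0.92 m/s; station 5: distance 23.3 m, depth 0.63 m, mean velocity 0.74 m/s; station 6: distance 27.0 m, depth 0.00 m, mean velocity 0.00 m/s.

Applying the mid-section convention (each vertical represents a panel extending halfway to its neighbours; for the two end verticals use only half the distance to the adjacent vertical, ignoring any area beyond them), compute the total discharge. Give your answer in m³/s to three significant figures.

12.8 m³/s

w_2 = (4.9 − 0.0)/2 = 2.45 m; q_2 = 0.77 × 0.55 × 2.45 = 1.038 m³/s
w_3 = (15.1 − 2.9)/2 = 6.1 m; q_3 = 0.65 × 0.54 × 6.1 = 2.141 m³/s
w_4 = (23.3 − 4.9)/2 = 9.2 m; q_4 = 0.92 × 0.81 × 9.2 = 6.856 m³/s
w_5 = (27.0 − 15.1)/2 = 5.95 m; q_5 = 0.74 × 0.63 × 5.95 = 2.774 m³/s
Stations 1, 6 contribute zero (depth or velocity is 0).
Q = Σ qᵢ = 12.81 m³/s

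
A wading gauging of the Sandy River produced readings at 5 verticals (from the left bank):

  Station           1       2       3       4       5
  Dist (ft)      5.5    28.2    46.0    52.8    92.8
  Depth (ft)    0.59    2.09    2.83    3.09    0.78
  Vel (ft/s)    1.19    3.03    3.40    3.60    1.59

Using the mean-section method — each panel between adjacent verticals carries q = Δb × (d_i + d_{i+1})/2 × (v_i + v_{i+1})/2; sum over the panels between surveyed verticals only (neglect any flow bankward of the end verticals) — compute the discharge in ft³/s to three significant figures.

Panel 1-2: Δb = 22.7 ft, d̄ = (0.59+2.09)/2 = 1.34, v̄ = (1.19+3.03)/2 = 2.11 → q = 22.7×1.34×2.11 = 64.18 ft³/s
Panel 2-3: Δb = 17.8 ft, d̄ = (2.09+2.83)/2 = 2.46, v̄ = (3.03+3.40)/2 = 3.215 → q = 17.8×2.46×3.215 = 140.8 ft³/s
Panel 3-4: Δb = 6.8 ft, d̄ = (2.83+3.09)/2 = 2.96, v̄ = (3.40+3.60)/2 = 3.5 → q = 6.8×2.96×3.5 = 70.45 ft³/s
Panel 4-5: Δb = 40 ft, d̄ = (3.09+0.78)/2 = 1.935, v̄ = (3.60+1.59)/2 = 2.595 → q = 40×1.935×2.595 = 200.9 ft³/s
Q = Σ q = 476.3 ft³/s

476 ft³/s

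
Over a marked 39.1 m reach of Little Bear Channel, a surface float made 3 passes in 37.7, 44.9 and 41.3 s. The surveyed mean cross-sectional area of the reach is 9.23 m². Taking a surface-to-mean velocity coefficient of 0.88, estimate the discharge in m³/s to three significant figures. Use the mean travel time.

t̄ = (37.7 + 44.9 + 41.3) / 3 = 41.3 s
v_surface = L / t̄ = 39.1 / 41.3 = 0.9467 m/s
v_mean = 0.88 × 0.9467 = 0.8331 m/s
Q = A × v_mean = 9.23 × 0.8331 = 7.690 m³/s

7.69 m³/s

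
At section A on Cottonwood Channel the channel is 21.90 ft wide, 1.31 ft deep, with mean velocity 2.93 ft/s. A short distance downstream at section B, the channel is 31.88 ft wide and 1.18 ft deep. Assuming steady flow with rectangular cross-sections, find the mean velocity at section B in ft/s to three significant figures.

Q = A₁V₁ = (21.90×1.31) × 2.93 = 84.06 ft³/s
A₂ = 31.88 × 1.18 = 37.62 ft²
V₂ = Q/A₂ = 84.06/37.62 = 2.235 ft/s

2.23 ft/s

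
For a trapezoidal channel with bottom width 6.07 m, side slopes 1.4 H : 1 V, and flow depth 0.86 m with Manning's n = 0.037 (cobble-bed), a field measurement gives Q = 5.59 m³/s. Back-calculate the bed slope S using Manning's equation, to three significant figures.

0.00178

A = (b + z·y)·y = (6.07 + 1.4×0.86)×0.86 = 6.256 m²
P = b + 2y√(1+z²) = 6.07 + 2×0.86×√(1+1.4²) = 9.029 m
R = A/P = 6.256/9.029 = 0.6928 m
S = (Q·n / (1·A·R^(2/3)))² = (5.59×0.037 / (1×6.256×0.7830))² = 0.001783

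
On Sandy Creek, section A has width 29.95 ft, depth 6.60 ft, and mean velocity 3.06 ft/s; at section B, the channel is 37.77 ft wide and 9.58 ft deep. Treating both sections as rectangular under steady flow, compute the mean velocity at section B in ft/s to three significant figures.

1.67 ft/s

Q = A₁V₁ = (29.95×6.60) × 3.06 = 604.9 ft³/s
A₂ = 37.77 × 9.58 = 361.8 ft²
V₂ = Q/A₂ = 604.9/361.8 = 1.672 ft/s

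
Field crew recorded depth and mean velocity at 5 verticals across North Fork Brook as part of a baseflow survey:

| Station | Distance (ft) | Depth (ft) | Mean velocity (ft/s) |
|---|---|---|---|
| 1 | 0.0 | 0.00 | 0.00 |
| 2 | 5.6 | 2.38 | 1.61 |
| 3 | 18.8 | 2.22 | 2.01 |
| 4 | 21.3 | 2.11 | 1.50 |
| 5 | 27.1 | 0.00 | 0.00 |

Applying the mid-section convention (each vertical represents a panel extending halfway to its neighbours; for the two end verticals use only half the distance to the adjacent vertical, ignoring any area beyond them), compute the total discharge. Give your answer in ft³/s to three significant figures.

84.2 ft³/s

w_2 = (18.8 − 0.0)/2 = 9.4 ft; q_2 = 1.61 × 2.38 × 9.4 = 36.02 ft³/s
w_3 = (21.3 − 5.6)/2 = 7.85 ft; q_3 = 2.01 × 2.22 × 7.85 = 35.03 ft³/s
w_4 = (27.1 − 18.8)/2 = 4.15 ft; q_4 = 1.50 × 2.11 × 4.15 = 13.13 ft³/s
Stations 1, 5 contribute zero (depth or velocity is 0).
Q = Σ qᵢ = 84.18 ft³/s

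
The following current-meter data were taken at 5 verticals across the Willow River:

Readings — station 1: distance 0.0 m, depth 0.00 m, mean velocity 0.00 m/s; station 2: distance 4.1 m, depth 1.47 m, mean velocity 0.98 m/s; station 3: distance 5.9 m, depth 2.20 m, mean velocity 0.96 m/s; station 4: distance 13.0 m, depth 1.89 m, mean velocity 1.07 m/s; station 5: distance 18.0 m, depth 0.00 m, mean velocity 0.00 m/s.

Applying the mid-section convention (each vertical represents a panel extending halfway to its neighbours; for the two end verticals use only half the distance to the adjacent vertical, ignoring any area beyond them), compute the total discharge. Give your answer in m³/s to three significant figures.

w_2 = (5.9 − 0.0)/2 = 2.95 m; q_2 = 0.98 × 1.47 × 2.95 = 4.250 m³/s
w_3 = (13.0 − 4.1)/2 = 4.45 m; q_3 = 0.96 × 2.20 × 4.45 = 9.398 m³/s
w_4 = (18.0 − 5.9)/2 = 6.05 m; q_4 = 1.07 × 1.89 × 6.05 = 12.23 m³/s
Stations 1, 5 contribute zero (depth or velocity is 0).
Q = Σ qᵢ = 25.88 m³/s

25.9 m³/s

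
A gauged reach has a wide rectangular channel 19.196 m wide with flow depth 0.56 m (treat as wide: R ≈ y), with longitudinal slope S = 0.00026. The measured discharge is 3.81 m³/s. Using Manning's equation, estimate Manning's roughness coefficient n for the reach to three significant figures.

0.0309

A = b·y = 19.196 × 0.56 = 10.75 m²
Wide channel: R ≈ y = 0.56 m
n = (1/Q)·A·R^(2/3)·S^(1/2) = (1/3.81) × 10.75 × 0.6794 × 0.01612 = 0.03091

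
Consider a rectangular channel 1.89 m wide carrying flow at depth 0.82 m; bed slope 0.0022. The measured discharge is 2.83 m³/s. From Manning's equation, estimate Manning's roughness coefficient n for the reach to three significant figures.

0.0148

A = b·y = 1.89 × 0.82 = 1.550 m²
P = b + 2y = 1.89 + 2×0.82 = 3.530 m
R = A/P = 1.550/3.530 = 0.4390 m
n = (1/Q)·A·R^(2/3)·S^(1/2) = (1/2.83) × 1.550 × 0.5777 × 0.04690 = 0.01484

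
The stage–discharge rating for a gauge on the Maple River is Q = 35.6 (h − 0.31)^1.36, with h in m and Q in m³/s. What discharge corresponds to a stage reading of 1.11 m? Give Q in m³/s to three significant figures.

26.3 m³/s

Q = 35.6 × (1.11 − 0.31)^1.36 = 35.6 × 0.8^1.36 = 26.28 m³/s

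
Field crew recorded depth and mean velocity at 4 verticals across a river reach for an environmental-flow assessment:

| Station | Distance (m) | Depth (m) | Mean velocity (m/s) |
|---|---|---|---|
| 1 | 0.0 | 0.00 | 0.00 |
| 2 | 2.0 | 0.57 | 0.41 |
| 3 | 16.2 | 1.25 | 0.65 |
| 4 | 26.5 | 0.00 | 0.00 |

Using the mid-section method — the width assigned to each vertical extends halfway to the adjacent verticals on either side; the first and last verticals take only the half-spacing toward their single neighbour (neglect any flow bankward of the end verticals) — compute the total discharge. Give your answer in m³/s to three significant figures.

11.8 m³/s

w_2 = (16.2 − 0.0)/2 = 8.1 m; q_2 = 0.41 × 0.57 × 8.1 = 1.893 m³/s
w_3 = (26.5 − 2.0)/2 = 12.25 m; q_3 = 0.65 × 1.25 × 12.25 = 9.953 m³/s
Stations 1, 4 contribute zero (depth or velocity is 0).
Q = Σ qᵢ = 11.85 m³/s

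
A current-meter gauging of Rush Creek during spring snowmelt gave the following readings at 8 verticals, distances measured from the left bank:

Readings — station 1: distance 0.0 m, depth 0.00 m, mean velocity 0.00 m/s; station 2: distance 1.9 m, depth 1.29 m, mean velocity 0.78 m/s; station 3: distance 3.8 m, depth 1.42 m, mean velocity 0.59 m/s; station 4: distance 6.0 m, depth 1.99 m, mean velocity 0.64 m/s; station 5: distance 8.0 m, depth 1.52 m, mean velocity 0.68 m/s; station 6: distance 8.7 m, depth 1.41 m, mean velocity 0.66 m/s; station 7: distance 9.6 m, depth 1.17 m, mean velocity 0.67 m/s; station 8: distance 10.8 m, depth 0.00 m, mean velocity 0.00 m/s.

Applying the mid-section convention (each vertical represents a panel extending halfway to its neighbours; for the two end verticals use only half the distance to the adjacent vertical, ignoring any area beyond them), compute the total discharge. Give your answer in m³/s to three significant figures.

w_2 = (3.8 − 0.0)/2 = 1.9 m; q_2 = 0.78 × 1.29 × 1.9 = 1.912 m³/s
w_3 = (6.0 − 1.9)/2 = 2.05 m; q_3 = 0.59 × 1.42 × 2.05 = 1.717 m³/s
w_4 = (8.0 − 3.8)/2 = 2.1 m; q_4 = 0.64 × 1.99 × 2.1 = 2.675 m³/s
w_5 = (8.7 − 6.0)/2 = 1.35 m; q_5 = 0.68 × 1.52 × 1.35 = 1.395 m³/s
w_6 = (9.6 − 8.0)/2 = 0.8 m; q_6 = 0.66 × 1.41 × 0.8 = 0.7445 m³/s
w_7 = (10.8 − 8.7)/2 = 1.05 m; q_7 = 0.67 × 1.17 × 1.05 = 0.8231 m³/s
Stations 1, 8 contribute zero (depth or velocity is 0).
Q = Σ qᵢ = 9.267 m³/s

9.27 m³/s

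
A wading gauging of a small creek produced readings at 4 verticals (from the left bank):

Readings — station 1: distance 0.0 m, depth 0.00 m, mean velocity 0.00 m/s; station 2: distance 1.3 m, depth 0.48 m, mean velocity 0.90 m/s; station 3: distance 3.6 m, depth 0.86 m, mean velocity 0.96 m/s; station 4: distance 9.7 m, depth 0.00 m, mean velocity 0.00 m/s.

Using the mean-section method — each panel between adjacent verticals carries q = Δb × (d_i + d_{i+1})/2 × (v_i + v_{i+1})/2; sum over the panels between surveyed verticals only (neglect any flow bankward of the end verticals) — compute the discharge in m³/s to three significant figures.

2.83 m³/s

Panel 1-2: Δb = 1.3 m, d̄ = (0.00+0.48)/2 = 0.24, v̄ = (0.00+0.90)/2 = 0.45 → q = 1.3×0.24×0.45 = 0.1404 m³/s
Panel 2-3: Δb = 2.3 m, d̄ = (0.48+0.86)/2 = 0.67, v̄ = (0.90+0.96)/2 = 0.93 → q = 2.3×0.67×0.93 = 1.433 m³/s
Panel 3-4: Δb = 6.1 m, d̄ = (0.86+0.00)/2 = 0.43, v̄ = (0.96+0.00)/2 = 0.48 → q = 6.1×0.43×0.48 = 1.259 m³/s
Q = Σ q = 2.833 m³/s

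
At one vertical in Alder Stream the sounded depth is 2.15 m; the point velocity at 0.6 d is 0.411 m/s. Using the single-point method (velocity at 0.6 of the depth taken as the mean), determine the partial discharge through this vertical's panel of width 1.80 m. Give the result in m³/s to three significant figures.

1.59 m³/s

v̄ = v₀.₆ = 0.411 m/s
q = v̄ × d × w = 0.4110 × 2.15 × 1.80 = 1.591 m³/s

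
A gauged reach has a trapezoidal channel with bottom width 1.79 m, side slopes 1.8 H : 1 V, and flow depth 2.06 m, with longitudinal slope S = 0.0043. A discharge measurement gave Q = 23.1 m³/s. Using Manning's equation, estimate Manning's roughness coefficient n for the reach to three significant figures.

A = (b + z·y)·y = (1.79 + 1.8×2.06)×2.06 = 11.33 m²
P = b + 2y√(1+z²) = 1.79 + 2×2.06×√(1+1.8²) = 10.27 m
R = A/P = 11.33/10.27 = 1.102 m
n = (1/Q)·A·R^(2/3)·S^(1/2) = (1/23.1) × 11.33 × 1.067 × 0.06557 = 0.03431

0.0343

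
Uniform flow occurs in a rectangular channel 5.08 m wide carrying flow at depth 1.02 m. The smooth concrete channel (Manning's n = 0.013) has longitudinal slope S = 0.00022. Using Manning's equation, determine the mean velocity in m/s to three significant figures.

0.923 m/s

A = b·y = 5.08 × 1.02 = 5.182 m²
P = b + 2y = 5.08 + 2×1.02 = 7.120 m
R = A/P = 5.182/7.120 = 0.7278 m
Q = (1/n)·A·R^(2/3)·S^(1/2) = (1/0.013) × 5.182 × 0.7278^(2/3) × 0.00022^(1/2) = 4.783 m³/s
V = Q/A = 4.783/5.182 = 0.9231 m/s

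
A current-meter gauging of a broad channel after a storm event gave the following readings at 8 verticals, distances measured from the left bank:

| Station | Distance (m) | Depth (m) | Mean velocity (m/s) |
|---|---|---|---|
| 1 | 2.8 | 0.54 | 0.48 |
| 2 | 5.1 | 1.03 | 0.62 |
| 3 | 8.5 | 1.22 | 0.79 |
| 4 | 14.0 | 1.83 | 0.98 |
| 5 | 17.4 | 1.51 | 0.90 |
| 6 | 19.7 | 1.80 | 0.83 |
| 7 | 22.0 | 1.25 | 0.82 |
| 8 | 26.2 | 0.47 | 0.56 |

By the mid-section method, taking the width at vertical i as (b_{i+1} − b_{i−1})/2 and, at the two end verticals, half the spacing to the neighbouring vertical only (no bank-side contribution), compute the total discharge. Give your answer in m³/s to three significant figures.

25.6 m³/s

w_1 = (5.1 − 2.8)/2 = 1.15 m; q_1 = 0.48 × 0.54 × 1.15 = 0.2981 m³/s
w_2 = (8.5 − 2.8)/2 = 2.85 m; q_2 = 0.62 × 1.03 × 2.85 = 1.820 m³/s
w_3 = (14.0 − 5.1)/2 = 4.45 m; q_3 = 0.79 × 1.22 × 4.45 = 4.289 m³/s
w_4 = (17.4 − 8.5)/2 = 4.45 m; q_4 = 0.98 × 1.83 × 4.45 = 7.981 m³/s
w_5 = (19.7 − 14.0)/2 = 2.85 m; q_5 = 0.90 × 1.51 × 2.85 = 3.873 m³/s
w_6 = (22.0 − 17.4)/2 = 2.3 m; q_6 = 0.83 × 1.80 × 2.3 = 3.436 m³/s
w_7 = (26.2 − 19.7)/2 = 3.25 m; q_7 = 0.82 × 1.25 × 3.25 = 3.331 m³/s
w_8 = (26.2 − 22.0)/2 = 2.1 m; q_8 = 0.56 × 0.47 × 2.1 = 0.5527 m³/s
Q = Σ qᵢ = 25.58 m³/s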